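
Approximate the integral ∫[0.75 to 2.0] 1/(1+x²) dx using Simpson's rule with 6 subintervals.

f(x) = 1/(1+x²)
a = 0.75, b = 2.0, n = 6
h = (b - a)/n = 0.208333

Simpson's rule: (h/3)[f(x₀) + 4f(x₁) + 2f(x₂) + ... + f(xₙ)]

x_0 = 0.7500, f(x_0) = 0.640000, coefficient = 1
x_1 = 0.9583, f(x_1) = 0.521267, coefficient = 4
x_2 = 1.1667, f(x_2) = 0.423529, coefficient = 2
x_3 = 1.3750, f(x_3) = 0.345946, coefficient = 4
x_4 = 1.5833, f(x_4) = 0.285149, coefficient = 2
x_5 = 1.7917, f(x_5) = 0.237526, coefficient = 4
x_6 = 2.0000, f(x_6) = 0.200000, coefficient = 1

I ≈ (0.208333/3) × 6.676311 = 0.463633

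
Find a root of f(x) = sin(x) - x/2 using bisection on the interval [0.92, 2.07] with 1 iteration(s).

f(x) = sin(x) - x/2
Initial interval: [0.92, 2.07]

Iteration 1:
  c_1 = (0.920000 + 2.070000)/2 = 1.495000
  f(c_1) = f(1.495000) = 0.249629
  f(a) × f(c) ≥ 0, new interval: [1.495000, 2.070000]

After 1 iteration(s), the approximation is c_1 = 1.495000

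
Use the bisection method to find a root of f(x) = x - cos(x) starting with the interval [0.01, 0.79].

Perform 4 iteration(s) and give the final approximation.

f(x) = x - cos(x)
Initial interval: [0.01, 0.79]

Iteration 1:
  c_1 = (0.010000 + 0.790000)/2 = 0.400000
  f(c_1) = f(0.400000) = -0.521061
  f(a) × f(c) ≥ 0, new interval: [0.400000, 0.790000]
Iteration 2:
  c_2 = (0.400000 + 0.790000)/2 = 0.595000
  f(c_2) = f(0.595000) = -0.233148
  f(a) × f(c) ≥ 0, new interval: [0.595000, 0.790000]
Iteration 3:
  c_3 = (0.595000 + 0.790000)/2 = 0.692500
  f(c_3) = f(0.692500) = -0.077152
  f(a) × f(c) ≥ 0, new interval: [0.692500, 0.790000]
Iteration 4:
  c_4 = (0.692500 + 0.790000)/2 = 0.741250
  f(c_4) = f(0.741250) = 0.003625
  f(a) × f(c) < 0, new interval: [0.692500, 0.741250]

After 4 iteration(s), the approximation is c_4 = 0.741250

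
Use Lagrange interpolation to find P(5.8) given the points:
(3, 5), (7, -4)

Lagrange interpolation formula:
P(x) = Σ yᵢ × Lᵢ(x)
where Lᵢ(x) = Π_{j≠i} (x - xⱼ)/(xᵢ - xⱼ)

L_0(5.8) = (5.8 - 7)/(3 - 7) = 0.300000
L_1(5.8) = (5.8 - 3)/(7 - 3) = 0.700000

P(5.8) = 5×L_0(5.8) + (-4)×L_1(5.8)
P(5.8) = -1.300000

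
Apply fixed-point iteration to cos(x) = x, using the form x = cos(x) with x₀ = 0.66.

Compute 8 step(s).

Equation: cos(x) = x
Fixed-point form: x = cos(x)
x₀ = 0.66

x_1 = g(0.660000) = 0.789992
x_2 = g(0.789992) = 0.703851
x_3 = g(0.703851) = 0.762356
x_4 = g(0.762356) = 0.723211
x_5 = g(0.723211) = 0.749685
x_6 = g(0.749685) = 0.731904
x_7 = g(0.731904) = 0.743903
x_8 = g(0.743903) = 0.735831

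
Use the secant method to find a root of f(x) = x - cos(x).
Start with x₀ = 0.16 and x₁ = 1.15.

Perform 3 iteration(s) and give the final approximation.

f(x) = x - cos(x)
x₀ = 0.16, x₁ = 1.15

Secant formula: x_{n+1} = x_n - f(x_n)(x_n - x_{n-1})/(f(x_n) - f(x_{n-1}))

Iteration 1:
  f(0.160000) = -0.827227
  f(1.150000) = 0.741513
  x_2 = 1.150000 - 0.741513×(1.150000 - 0.160000)/(0.741513 - (-0.827227))
       = 0.682046
Iteration 2:
  f(1.150000) = 0.741513
  f(0.682046) = -0.094238
  x_3 = 0.682046 - (-0.094238)×(0.682046 - 1.150000)/(-0.094238 - 0.741513)
       = 0.734812
Iteration 3:
  f(0.682046) = -0.094238
  f(0.734812) = -0.007145
  x_4 = 0.734812 - (-0.007145)×(0.734812 - 0.682046)/(-0.007145 - (-0.094238))
       = 0.739141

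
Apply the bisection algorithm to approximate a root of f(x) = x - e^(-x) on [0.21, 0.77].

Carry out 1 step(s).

f(x) = x - e^(-x)
Initial interval: [0.21, 0.77]

Iteration 1:
  c_1 = (0.210000 + 0.770000)/2 = 0.490000
  f(c_1) = f(0.490000) = -0.122626
  f(a) × f(c) ≥ 0, new interval: [0.490000, 0.770000]

After 1 iteration(s), the approximation is c_1 = 0.490000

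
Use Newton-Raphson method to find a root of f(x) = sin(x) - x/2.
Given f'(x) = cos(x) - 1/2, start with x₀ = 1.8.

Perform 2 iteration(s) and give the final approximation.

f(x) = sin(x) - x/2
f'(x) = cos(x) - 1/2
x₀ = 1.8

Newton-Raphson formula: x_{n+1} = x_n - f(x_n)/f'(x_n)

Iteration 1:
  f(1.800000) = 0.073848
  f'(1.800000) = -0.727202
  x_1 = 1.800000 - 0.073848/(-0.727202) = 1.901550
Iteration 2:
  f(1.901550) = -0.004977
  f'(1.901550) = -0.824756
  x_2 = 1.901550 - (-0.004977)/(-0.824756) = 1.895515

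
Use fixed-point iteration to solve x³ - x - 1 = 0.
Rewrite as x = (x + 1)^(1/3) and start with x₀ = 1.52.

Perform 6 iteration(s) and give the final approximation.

Equation: x³ - x - 1 = 0
Fixed-point form: x = (x + 1)^(1/3)
x₀ = 1.52

x_1 = g(1.520000) = 1.360818
x_2 = g(1.360818) = 1.331540
x_3 = g(1.331540) = 1.326013
x_4 = g(1.326013) = 1.324964
x_5 = g(1.324964) = 1.324765
x_6 = g(1.324765) = 1.324727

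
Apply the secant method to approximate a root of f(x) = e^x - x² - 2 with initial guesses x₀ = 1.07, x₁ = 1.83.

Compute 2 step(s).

f(x) = e^x - x² - 2
x₀ = 1.07, x₁ = 1.83

Secant formula: x_{n+1} = x_n - f(x_n)(x_n - x_{n-1})/(f(x_n) - f(x_{n-1}))

Iteration 1:
  f(1.070000) = -0.229521
  f(1.830000) = 0.884987
  x_2 = 1.830000 - 0.884987×(1.830000 - 1.070000)/(0.884987 - (-0.229521))
       = 1.226514
Iteration 2:
  f(1.830000) = 0.884987
  f(1.226514) = -0.095013
  x_3 = 1.226514 - (-0.095013)×(1.226514 - 1.830000)/(-0.095013 - 0.884987)
       = 1.285023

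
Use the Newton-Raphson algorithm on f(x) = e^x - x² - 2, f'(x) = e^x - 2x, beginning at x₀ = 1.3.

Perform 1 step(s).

f(x) = e^x - x² - 2
f'(x) = e^x - 2x
x₀ = 1.3

Newton-Raphson formula: x_{n+1} = x_n - f(x_n)/f'(x_n)

Iteration 1:
  f(1.300000) = -0.020703
  f'(1.300000) = 1.069297
  x_1 = 1.300000 - (-0.020703)/1.069297 = 1.319362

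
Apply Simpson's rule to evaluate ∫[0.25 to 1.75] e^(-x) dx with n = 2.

f(x) = e^(-x)
a = 0.25, b = 1.75, n = 2
h = (b - a)/n = 0.750000

Simpson's rule: (h/3)[f(x₀) + 4f(x₁) + 2f(x₂) + ... + f(xₙ)]

x_0 = 0.2500, f(x_0) = 0.778801, coefficient = 1
x_1 = 1.0000, f(x_1) = 0.367879, coefficient = 4
x_2 = 1.7500, f(x_2) = 0.173774, coefficient = 1

I ≈ (0.750000/3) × 2.424092 = 0.606023
Exact value: 0.605027
Error: 0.000996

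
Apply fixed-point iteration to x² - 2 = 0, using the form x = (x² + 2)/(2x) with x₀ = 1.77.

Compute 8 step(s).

Equation: x² - 2 = 0
Fixed-point form: x = (x² + 2)/(2x)
x₀ = 1.77

x_1 = g(1.770000) = 1.449972
x_2 = g(1.449972) = 1.414654
x_3 = g(1.414654) = 1.414214
x_4 = g(1.414214) = 1.414214
x_5 = g(1.414214) = 1.414214
x_6 = g(1.414214) = 1.414214
x_7 = g(1.414214) = 1.414214
x_8 = g(1.414214) = 1.414214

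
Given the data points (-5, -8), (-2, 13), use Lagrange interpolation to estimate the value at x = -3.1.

Lagrange interpolation formula:
P(x) = Σ yᵢ × Lᵢ(x)
where Lᵢ(x) = Π_{j≠i} (x - xⱼ)/(xᵢ - xⱼ)

L_0(-3.1) = (-3.1 - (-2))/(-5 - (-2)) = 0.366667
L_1(-3.1) = (-3.1 - (-5))/(-2 - (-5)) = 0.633333

P(-3.1) = (-8)×L_0(-3.1) + 13×L_1(-3.1)
P(-3.1) = 5.300000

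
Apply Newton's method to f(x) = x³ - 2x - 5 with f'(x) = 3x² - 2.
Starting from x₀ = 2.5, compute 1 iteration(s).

f(x) = x³ - 2x - 5
f'(x) = 3x² - 2
x₀ = 2.5

Newton-Raphson formula: x_{n+1} = x_n - f(x_n)/f'(x_n)

Iteration 1:
  f(2.500000) = 5.625000
  f'(2.500000) = 16.750000
  x_1 = 2.500000 - 5.625000/16.750000 = 2.164179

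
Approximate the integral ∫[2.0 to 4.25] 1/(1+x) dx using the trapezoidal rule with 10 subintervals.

f(x) = 1/(1+x)
a = 2.0, b = 4.25, n = 10
h = (b - a)/n = 0.225000

Trapezoidal rule: (h/2)[f(x₀) + 2f(x₁) + 2f(x₂) + ... + f(xₙ)]

x_0 = 2.0000, f(x_0) = 0.333333, coefficient = 1
x_1 = 2.2250, f(x_1) = 0.310078, coefficient = 2
x_2 = 2.4500, f(x_2) = 0.289855, coefficient = 2
x_3 = 2.6750, f(x_3) = 0.272109, coefficient = 2
x_4 = 2.9000, f(x_4) = 0.256410, coefficient = 2
x_5 = 3.1250, f(x_5) = 0.242424, coefficient = 2
x_6 = 3.3500, f(x_6) = 0.229885, coefficient = 2
x_7 = 3.5750, f(x_7) = 0.218579, coefficient = 2
x_8 = 3.8000, f(x_8) = 0.208333, coefficient = 2
x_9 = 4.0250, f(x_9) = 0.199005, coefficient = 2
x_10 = 4.2500, f(x_10) = 0.190476, coefficient = 1

I ≈ (0.225000/2) × 4.977167 = 0.559931
Exact value: 0.559616
Error: 0.000315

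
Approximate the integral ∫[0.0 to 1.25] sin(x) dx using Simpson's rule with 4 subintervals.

f(x) = sin(x)
a = 0.0, b = 1.25, n = 4
h = (b - a)/n = 0.312500

Simpson's rule: (h/3)[f(x₀) + 4f(x₁) + 2f(x₂) + ... + f(xₙ)]

x_0 = 0.0000, f(x_0) = 0.000000, coefficient = 1
x_1 = 0.3125, f(x_1) = 0.307439, coefficient = 4
x_2 = 0.6250, f(x_2) = 0.585097, coefficient = 2
x_3 = 0.9375, f(x_3) = 0.806081, coefficient = 4
x_4 = 1.2500, f(x_4) = 0.948985, coefficient = 1

I ≈ (0.312500/3) × 6.573258 = 0.684714
Exact value: 0.684678
Error: 0.000037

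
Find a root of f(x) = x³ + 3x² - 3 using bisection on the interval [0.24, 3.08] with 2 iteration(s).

f(x) = x³ + 3x² - 3
Initial interval: [0.24, 3.08]

Iteration 1:
  c_1 = (0.240000 + 3.080000)/2 = 1.660000
  f(c_1) = f(1.660000) = 9.841096
  f(a) × f(c) < 0, new interval: [0.240000, 1.660000]
Iteration 2:
  c_2 = (0.240000 + 1.660000)/2 = 0.950000
  f(c_2) = f(0.950000) = 0.564875
  f(a) × f(c) < 0, new interval: [0.240000, 0.950000]

After 2 iteration(s), the approximation is c_2 = 0.950000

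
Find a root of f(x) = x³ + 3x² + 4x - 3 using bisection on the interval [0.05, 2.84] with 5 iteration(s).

f(x) = x³ + 3x² + 4x - 3
Initial interval: [0.05, 2.84]

Iteration 1:
  c_1 = (0.050000 + 2.840000)/2 = 1.445000
  f(c_1) = f(1.445000) = 12.061271
  f(a) × f(c) < 0, new interval: [0.050000, 1.445000]
Iteration 2:
  c_2 = (0.050000 + 1.445000)/2 = 0.747500
  f(c_2) = f(0.747500) = 2.083939
  f(a) × f(c) < 0, new interval: [0.050000, 0.747500]
Iteration 3:
  c_3 = (0.050000 + 0.747500)/2 = 0.398750
  f(c_3) = f(0.398750) = -0.864593
  f(a) × f(c) ≥ 0, new interval: [0.398750, 0.747500]
Iteration 4:
  c_4 = (0.398750 + 0.747500)/2 = 0.573125
  f(c_4) = f(0.573125) = 0.466172
  f(a) × f(c) < 0, new interval: [0.398750, 0.573125]
Iteration 5:
  c_5 = (0.398750 + 0.573125)/2 = 0.485938
  f(c_5) = f(0.485938) = -0.233097
  f(a) × f(c) ≥ 0, new interval: [0.485938, 0.573125]

After 5 iteration(s), the approximation is c_5 = 0.485938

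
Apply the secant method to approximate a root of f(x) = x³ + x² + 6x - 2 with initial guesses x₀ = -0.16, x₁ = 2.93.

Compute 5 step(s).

f(x) = x³ + x² + 6x - 2
x₀ = -0.16, x₁ = 2.93

Secant formula: x_{n+1} = x_n - f(x_n)(x_n - x_{n-1})/(f(x_n) - f(x_{n-1}))

Iteration 1:
  f(-0.160000) = -2.938496
  f(2.930000) = 49.318657
  x_2 = 2.930000 - 49.318657×(2.930000 - (-0.160000))/(49.318657 - (-2.938496))
       = 0.013755
Iteration 2:
  f(2.930000) = 49.318657
  f(0.013755) = -1.917277
  x_3 = 0.013755 - (-1.917277)×(0.013755 - 2.930000)/(-1.917277 - 49.318657)
       = 0.122883
Iteration 3:
  f(0.013755) = -1.917277
  f(0.122883) = -1.245748
  x_4 = 0.122883 - (-1.245748)×(0.122883 - 0.013755)/(-1.245748 - (-1.917277))
       = 0.325324
Iteration 4:
  f(0.122883) = -1.245748
  f(0.325324) = 0.092213
  x_5 = 0.325324 - 0.092213×(0.325324 - 0.122883)/(0.092213 - (-1.245748))
       = 0.311372
Iteration 5:
  f(0.325324) = 0.092213
  f(0.311372) = -0.004627
  x_6 = 0.311372 - (-0.004627)×(0.311372 - 0.325324)/(-0.004627 - 0.092213)
       = 0.312039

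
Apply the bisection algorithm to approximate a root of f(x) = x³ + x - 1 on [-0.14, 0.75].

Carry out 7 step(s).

f(x) = x³ + x - 1
Initial interval: [-0.14, 0.75]

Iteration 1:
  c_1 = (-0.140000 + 0.750000)/2 = 0.305000
  f(c_1) = f(0.305000) = -0.666627
  f(a) × f(c) ≥ 0, new interval: [0.305000, 0.750000]
Iteration 2:
  c_2 = (0.305000 + 0.750000)/2 = 0.527500
  f(c_2) = f(0.527500) = -0.325720
  f(a) × f(c) ≥ 0, new interval: [0.527500, 0.750000]
Iteration 3:
  c_3 = (0.527500 + 0.750000)/2 = 0.638750
  f(c_3) = f(0.638750) = -0.100639
  f(a) × f(c) ≥ 0, new interval: [0.638750, 0.750000]
Iteration 4:
  c_4 = (0.638750 + 0.750000)/2 = 0.694375
  f(c_4) = f(0.694375) = 0.029173
  f(a) × f(c) < 0, new interval: [0.638750, 0.694375]
Iteration 5:
  c_5 = (0.638750 + 0.694375)/2 = 0.666562
  f(c_5) = f(0.666562) = -0.037280
  f(a) × f(c) ≥ 0, new interval: [0.666562, 0.694375]
Iteration 6:
  c_6 = (0.666562 + 0.694375)/2 = 0.680469
  f(c_6) = f(0.680469) = -0.004449
  f(a) × f(c) ≥ 0, new interval: [0.680469, 0.694375]
Iteration 7:
  c_7 = (0.680469 + 0.694375)/2 = 0.687422
  f(c_7) = f(0.687422) = 0.012262
  f(a) × f(c) < 0, new interval: [0.680469, 0.687422]

After 7 iteration(s), the approximation is c_7 = 0.687422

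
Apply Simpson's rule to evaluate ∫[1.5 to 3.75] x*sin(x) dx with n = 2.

f(x) = x*sin(x)
a = 1.5, b = 3.75, n = 2
h = (b - a)/n = 1.125000

Simpson's rule: (h/3)[f(x₀) + 4f(x₁) + 2f(x₂) + ... + f(xₙ)]

x_0 = 1.5000, f(x_0) = 1.496242, coefficient = 1
x_1 = 2.6250, f(x_1) = 1.296541, coefficient = 4
x_2 = 3.7500, f(x_2) = -2.143355, coefficient = 1

I ≈ (1.125000/3) × 4.539051 = 1.702144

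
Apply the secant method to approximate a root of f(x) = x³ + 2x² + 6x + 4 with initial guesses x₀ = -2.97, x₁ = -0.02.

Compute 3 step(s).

f(x) = x³ + 2x² + 6x + 4
x₀ = -2.97, x₁ = -0.02

Secant formula: x_{n+1} = x_n - f(x_n)(x_n - x_{n-1})/(f(x_n) - f(x_{n-1}))

Iteration 1:
  f(-2.970000) = -22.376273
  f(-0.020000) = 3.880792
  x_2 = -0.020000 - 3.880792×(-0.020000 - (-2.970000))/(3.880792 - (-22.376273))
       = -0.456010
Iteration 2:
  f(-0.020000) = 3.880792
  f(-0.456010) = 1.585006
  x_3 = -0.456010 - 1.585006×(-0.456010 - (-0.020000))/(1.585006 - 3.880792)
       = -0.757030
Iteration 3:
  f(-0.456010) = 1.585006
  f(-0.757030) = 0.170159
  x_4 = -0.757030 - 0.170159×(-0.757030 - (-0.456010))/(0.170159 - 1.585006)
       = -0.793233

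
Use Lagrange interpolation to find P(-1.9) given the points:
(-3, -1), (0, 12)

Lagrange interpolation formula:
P(x) = Σ yᵢ × Lᵢ(x)
where Lᵢ(x) = Π_{j≠i} (x - xⱼ)/(xᵢ - xⱼ)

L_0(-1.9) = (-1.9 - 0)/(-3 - 0) = 0.633333
L_1(-1.9) = (-1.9 - (-3))/(0 - (-3)) = 0.366667

P(-1.9) = (-1)×L_0(-1.9) + 12×L_1(-1.9)
P(-1.9) = 3.766667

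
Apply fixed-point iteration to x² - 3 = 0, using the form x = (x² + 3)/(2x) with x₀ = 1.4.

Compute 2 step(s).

Equation: x² - 3 = 0
Fixed-point form: x = (x² + 3)/(2x)
x₀ = 1.4

x_1 = g(1.400000) = 1.771429
x_2 = g(1.771429) = 1.732488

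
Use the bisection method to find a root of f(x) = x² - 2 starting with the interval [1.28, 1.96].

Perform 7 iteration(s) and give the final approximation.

f(x) = x² - 2
Initial interval: [1.28, 1.96]

Iteration 1:
  c_1 = (1.280000 + 1.960000)/2 = 1.620000
  f(c_1) = f(1.620000) = 0.624400
  f(a) × f(c) < 0, new interval: [1.280000, 1.620000]
Iteration 2:
  c_2 = (1.280000 + 1.620000)/2 = 1.450000
  f(c_2) = f(1.450000) = 0.102500
  f(a) × f(c) < 0, new interval: [1.280000, 1.450000]
Iteration 3:
  c_3 = (1.280000 + 1.450000)/2 = 1.365000
  f(c_3) = f(1.365000) = -0.136775
  f(a) × f(c) ≥ 0, new interval: [1.365000, 1.450000]
Iteration 4:
  c_4 = (1.365000 + 1.450000)/2 = 1.407500
  f(c_4) = f(1.407500) = -0.018944
  f(a) × f(c) ≥ 0, new interval: [1.407500, 1.450000]
Iteration 5:
  c_5 = (1.407500 + 1.450000)/2 = 1.428750
  f(c_5) = f(1.428750) = 0.041327
  f(a) × f(c) < 0, new interval: [1.407500, 1.428750]
Iteration 6:
  c_6 = (1.407500 + 1.428750)/2 = 1.418125
  f(c_6) = f(1.418125) = 0.011079
  f(a) × f(c) < 0, new interval: [1.407500, 1.418125]
Iteration 7:
  c_7 = (1.407500 + 1.418125)/2 = 1.412813
  f(c_7) = f(1.412813) = -0.003961
  f(a) × f(c) ≥ 0, new interval: [1.412813, 1.418125]

After 7 iteration(s), the approximation is c_7 = 1.412813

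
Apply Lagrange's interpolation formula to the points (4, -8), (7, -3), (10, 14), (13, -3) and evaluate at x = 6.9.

Lagrange interpolation formula:
P(x) = Σ yᵢ × Lᵢ(x)
where Lᵢ(x) = Π_{j≠i} (x - xⱼ)/(xᵢ - xⱼ)

L_0(6.9) = (6.9 - 7)/(4 - 7) × (6.9 - 10)/(4 - 10) × (6.9 - 13)/(4 - 13) = 0.011673
L_1(6.9) = (6.9 - 4)/(7 - 4) × (6.9 - 10)/(7 - 10) × (6.9 - 13)/(7 - 13) = 1.015537
L_2(6.9) = (6.9 - 4)/(10 - 4) × (6.9 - 7)/(10 - 7) × (6.9 - 13)/(10 - 13) = -0.032759
L_3(6.9) = (6.9 - 4)/(13 - 4) × (6.9 - 7)/(13 - 7) × (6.9 - 10)/(13 - 10) = 0.005549

P(6.9) = (-8)×L_0(6.9) + (-3)×L_1(6.9) + 14×L_2(6.9) + (-3)×L_3(6.9)
P(6.9) = -3.615272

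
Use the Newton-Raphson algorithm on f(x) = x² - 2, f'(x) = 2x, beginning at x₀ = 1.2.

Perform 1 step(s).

f(x) = x² - 2
f'(x) = 2x
x₀ = 1.2

Newton-Raphson formula: x_{n+1} = x_n - f(x_n)/f'(x_n)

Iteration 1:
  f(1.200000) = -0.560000
  f'(1.200000) = 2.400000
  x_1 = 1.200000 - (-0.560000)/2.400000 = 1.433333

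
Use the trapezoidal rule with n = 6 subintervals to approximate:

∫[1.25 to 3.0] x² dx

f(x) = x²
a = 1.25, b = 3.0, n = 6
h = (b - a)/n = 0.291667

Trapezoidal rule: (h/2)[f(x₀) + 2f(x₁) + 2f(x₂) + ... + f(xₙ)]

x_0 = 1.2500, f(x_0) = 1.562500, coefficient = 1
x_1 = 1.5417, f(x_1) = 2.376736, coefficient = 2
x_2 = 1.8333, f(x_2) = 3.361111, coefficient = 2
x_3 = 2.1250, f(x_3) = 4.515625, coefficient = 2
x_4 = 2.4167, f(x_4) = 5.840278, coefficient = 2
x_5 = 2.7083, f(x_5) = 7.335069, coefficient = 2
x_6 = 3.0000, f(x_6) = 9.000000, coefficient = 1

I ≈ (0.291667/2) × 57.420139 = 8.373770
Exact value: 8.348958
Error: 0.024812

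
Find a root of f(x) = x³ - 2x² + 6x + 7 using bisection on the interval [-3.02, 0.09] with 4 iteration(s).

f(x) = x³ - 2x² + 6x + 7
Initial interval: [-3.02, 0.09]

Iteration 1:
  c_1 = (-3.020000 + 0.090000)/2 = -1.465000
  f(c_1) = f(-1.465000) = -9.226670
  f(a) × f(c) ≥ 0, new interval: [-1.465000, 0.090000]
Iteration 2:
  c_2 = (-1.465000 + 0.090000)/2 = -0.687500
  f(c_2) = f(-0.687500) = 1.604736
  f(a) × f(c) < 0, new interval: [-1.465000, -0.687500]
Iteration 3:
  c_3 = (-1.465000 + (-0.687500))/2 = -1.076250
  f(c_3) = f(-1.076250) = -3.020764
  f(a) × f(c) ≥ 0, new interval: [-1.076250, -0.687500]
Iteration 4:
  c_4 = (-1.076250 + (-0.687500))/2 = -0.881875
  f(c_4) = f(-0.881875) = -0.532494
  f(a) × f(c) ≥ 0, new interval: [-0.881875, -0.687500]

After 4 iteration(s), the approximation is c_4 = -0.881875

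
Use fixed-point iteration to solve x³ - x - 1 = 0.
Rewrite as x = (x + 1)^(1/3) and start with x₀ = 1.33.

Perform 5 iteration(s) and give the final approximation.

Equation: x³ - x - 1 = 0
Fixed-point form: x = (x + 1)^(1/3)
x₀ = 1.33

x_1 = g(1.330000) = 1.325721
x_2 = g(1.325721) = 1.324908
x_3 = g(1.324908) = 1.324754
x_4 = g(1.324754) = 1.324725
x_5 = g(1.324725) = 1.324719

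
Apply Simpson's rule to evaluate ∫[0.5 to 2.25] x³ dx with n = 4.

f(x) = x³
a = 0.5, b = 2.25, n = 4
h = (b - a)/n = 0.437500

Simpson's rule: (h/3)[f(x₀) + 4f(x₁) + 2f(x₂) + ... + f(xₙ)]

x_0 = 0.5000, f(x_0) = 0.125000, coefficient = 1
x_1 = 0.9375, f(x_1) = 0.823975, coefficient = 4
x_2 = 1.3750, f(x_2) = 2.599609, coefficient = 2
x_3 = 1.8125, f(x_3) = 5.954346, coefficient = 4
x_4 = 2.2500, f(x_4) = 11.390625, coefficient = 1

I ≈ (0.437500/3) × 43.828125 = 6.391602
Exact value: 6.391602
Error: 0.000000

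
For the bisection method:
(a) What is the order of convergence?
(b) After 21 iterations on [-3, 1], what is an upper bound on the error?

(a) Bisection has linear (order 1) convergence; the error is halved each step.

(b) Error bound = (b-a)/2^n = (1 - (-3))/2^{21}
    = 4/2^{21}

(a) 1 (linear); (b) error ≤ 1.91e-06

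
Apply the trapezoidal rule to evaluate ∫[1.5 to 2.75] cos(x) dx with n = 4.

f(x) = cos(x)
a = 1.5, b = 2.75, n = 4
h = (b - a)/n = 0.312500

Trapezoidal rule: (h/2)[f(x₀) + 2f(x₁) + 2f(x₂) + ... + f(xₙ)]

x_0 = 1.5000, f(x_0) = 0.070737, coefficient = 1
x_1 = 1.8125, f(x_1) = -0.239357, coefficient = 2
x_2 = 2.1250, f(x_2) = -0.526266, coefficient = 2
x_3 = 2.4375, f(x_3) = -0.762199, coefficient = 2
x_4 = 2.7500, f(x_4) = -0.924302, coefficient = 1

I ≈ (0.312500/2) × -3.909211 = -0.610814
Exact value: -0.615834
Error: 0.005020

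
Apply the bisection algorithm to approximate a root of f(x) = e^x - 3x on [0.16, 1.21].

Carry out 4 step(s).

f(x) = e^x - 3x
Initial interval: [0.16, 1.21]

Iteration 1:
  c_1 = (0.160000 + 1.210000)/2 = 0.685000
  f(c_1) = f(0.685000) = -0.071228
  f(a) × f(c) < 0, new interval: [0.160000, 0.685000]
Iteration 2:
  c_2 = (0.160000 + 0.685000)/2 = 0.422500
  f(c_2) = f(0.422500) = 0.258271
  f(a) × f(c) ≥ 0, new interval: [0.422500, 0.685000]
Iteration 3:
  c_3 = (0.422500 + 0.685000)/2 = 0.553750
  f(c_3) = f(0.553750) = 0.078515
  f(a) × f(c) ≥ 0, new interval: [0.553750, 0.685000]
Iteration 4:
  c_4 = (0.553750 + 0.685000)/2 = 0.619375
  f(c_4) = f(0.619375) = -0.000358
  f(a) × f(c) < 0, new interval: [0.553750, 0.619375]

After 4 iteration(s), the approximation is c_4 = 0.619375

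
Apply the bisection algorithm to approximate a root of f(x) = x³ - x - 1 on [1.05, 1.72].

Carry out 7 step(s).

f(x) = x³ - x - 1
Initial interval: [1.05, 1.72]

Iteration 1:
  c_1 = (1.050000 + 1.720000)/2 = 1.385000
  f(c_1) = f(1.385000) = 0.271742
  f(a) × f(c) < 0, new interval: [1.050000, 1.385000]
Iteration 2:
  c_2 = (1.050000 + 1.385000)/2 = 1.217500
  f(c_2) = f(1.217500) = -0.412792
  f(a) × f(c) ≥ 0, new interval: [1.217500, 1.385000]
Iteration 3:
  c_3 = (1.217500 + 1.385000)/2 = 1.301250
  f(c_3) = f(1.301250) = -0.097906
  f(a) × f(c) ≥ 0, new interval: [1.301250, 1.385000]
Iteration 4:
  c_4 = (1.301250 + 1.385000)/2 = 1.343125
  f(c_4) = f(1.343125) = 0.079852
  f(a) × f(c) < 0, new interval: [1.301250, 1.343125]
Iteration 5:
  c_5 = (1.301250 + 1.343125)/2 = 1.322188
  f(c_5) = f(1.322188) = -0.010766
  f(a) × f(c) ≥ 0, new interval: [1.322188, 1.343125]
Iteration 6:
  c_6 = (1.322188 + 1.343125)/2 = 1.332656
  f(c_6) = f(1.332656) = 0.034105
  f(a) × f(c) < 0, new interval: [1.322188, 1.332656]
Iteration 7:
  c_7 = (1.322188 + 1.332656)/2 = 1.327422
  f(c_7) = f(1.327422) = 0.011560
  f(a) × f(c) < 0, new interval: [1.322188, 1.327422]

After 7 iteration(s), the approximation is c_7 = 1.327422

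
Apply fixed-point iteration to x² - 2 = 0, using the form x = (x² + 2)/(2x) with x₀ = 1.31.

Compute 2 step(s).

Equation: x² - 2 = 0
Fixed-point form: x = (x² + 2)/(2x)
x₀ = 1.31

x_1 = g(1.310000) = 1.418359
x_2 = g(1.418359) = 1.414220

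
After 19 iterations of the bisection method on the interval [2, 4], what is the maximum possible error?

Bisection error bound: |error| ≤ (b-a)/2^n
|error| ≤ (4 - 2)/2^19 = 2/2^19
|error| ≤ 0.0000038147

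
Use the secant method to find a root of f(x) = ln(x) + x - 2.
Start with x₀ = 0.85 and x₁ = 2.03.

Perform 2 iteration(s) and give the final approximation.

f(x) = ln(x) + x - 2
x₀ = 0.85, x₁ = 2.03

Secant formula: x_{n+1} = x_n - f(x_n)(x_n - x_{n-1})/(f(x_n) - f(x_{n-1}))

Iteration 1:
  f(0.850000) = -1.312519
  f(2.030000) = 0.738036
  x_2 = 2.030000 - 0.738036×(2.030000 - 0.850000)/(0.738036 - (-1.312519))
       = 1.605294
Iteration 2:
  f(2.030000) = 0.738036
  f(1.605294) = 0.078601
  x_3 = 1.605294 - 0.078601×(1.605294 - 2.030000)/(0.078601 - 0.738036)
       = 1.554671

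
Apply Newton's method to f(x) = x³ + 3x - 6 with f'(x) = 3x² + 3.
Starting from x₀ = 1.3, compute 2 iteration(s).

f(x) = x³ + 3x - 6
f'(x) = 3x² + 3
x₀ = 1.3

Newton-Raphson formula: x_{n+1} = x_n - f(x_n)/f'(x_n)

Iteration 1:
  f(1.300000) = 0.097000
  f'(1.300000) = 8.070000
  x_1 = 1.300000 - 0.097000/8.070000 = 1.287980
Iteration 2:
  f(1.287980) = 0.000562
  f'(1.287980) = 7.976679
  x_2 = 1.287980 - 0.000562/7.976679 = 1.287910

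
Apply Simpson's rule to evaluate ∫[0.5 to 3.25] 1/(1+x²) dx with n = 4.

f(x) = 1/(1+x²)
a = 0.5, b = 3.25, n = 4
h = (b - a)/n = 0.687500

Simpson's rule: (h/3)[f(x₀) + 4f(x₁) + 2f(x₂) + ... + f(xₙ)]

x_0 = 0.5000, f(x_0) = 0.800000, coefficient = 1
x_1 = 1.1875, f(x_1) = 0.414911, coefficient = 4
x_2 = 1.8750, f(x_2) = 0.221453, coefficient = 2
x_3 = 2.5625, f(x_3) = 0.132163, coefficient = 4
x_4 = 3.2500, f(x_4) = 0.086486, coefficient = 1

I ≈ (0.687500/3) × 3.517689 = 0.806137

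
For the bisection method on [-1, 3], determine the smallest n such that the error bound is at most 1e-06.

We need (b-a)/2^n ≤ 1e-06
(3 - (-1))/2^n ≤ 1e-06
4/2^n ≤ 1e-06
2^n ≥ 4000000
n ≥ log₂(4000000) = 21.93
n ≥ 22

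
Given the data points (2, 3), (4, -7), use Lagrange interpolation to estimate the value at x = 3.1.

Lagrange interpolation formula:
P(x) = Σ yᵢ × Lᵢ(x)
where Lᵢ(x) = Π_{j≠i} (x - xⱼ)/(xᵢ - xⱼ)

L_0(3.1) = (3.1 - 4)/(2 - 4) = 0.450000
L_1(3.1) = (3.1 - 2)/(4 - 2) = 0.550000

P(3.1) = 3×L_0(3.1) + (-7)×L_1(3.1)
P(3.1) = -2.500000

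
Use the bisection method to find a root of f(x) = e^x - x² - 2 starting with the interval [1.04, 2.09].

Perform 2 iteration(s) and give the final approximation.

f(x) = e^x - x² - 2
Initial interval: [1.04, 2.09]

Iteration 1:
  c_1 = (1.040000 + 2.090000)/2 = 1.565000
  f(c_1) = f(1.565000) = 0.333450
  f(a) × f(c) < 0, new interval: [1.040000, 1.565000]
Iteration 2:
  c_2 = (1.040000 + 1.565000)/2 = 1.302500
  f(c_2) = f(1.302500) = -0.018025
  f(a) × f(c) ≥ 0, new interval: [1.302500, 1.565000]

After 2 iteration(s), the approximation is c_2 = 1.302500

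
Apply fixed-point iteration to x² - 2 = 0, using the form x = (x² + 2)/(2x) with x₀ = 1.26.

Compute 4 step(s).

Equation: x² - 2 = 0
Fixed-point form: x = (x² + 2)/(2x)
x₀ = 1.26

x_1 = g(1.260000) = 1.423651
x_2 = g(1.423651) = 1.414245
x_3 = g(1.414245) = 1.414214
x_4 = g(1.414214) = 1.414214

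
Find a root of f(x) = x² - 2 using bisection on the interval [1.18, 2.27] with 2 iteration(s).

f(x) = x² - 2
Initial interval: [1.18, 2.27]

Iteration 1:
  c_1 = (1.180000 + 2.270000)/2 = 1.725000
  f(c_1) = f(1.725000) = 0.975625
  f(a) × f(c) < 0, new interval: [1.180000, 1.725000]
Iteration 2:
  c_2 = (1.180000 + 1.725000)/2 = 1.452500
  f(c_2) = f(1.452500) = 0.109756
  f(a) × f(c) < 0, new interval: [1.180000, 1.452500]

After 2 iteration(s), the approximation is c_2 = 1.452500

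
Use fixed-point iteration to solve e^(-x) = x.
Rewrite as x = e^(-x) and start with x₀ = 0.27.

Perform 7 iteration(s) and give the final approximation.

Equation: e^(-x) = x
Fixed-point form: x = e^(-x)
x₀ = 0.27

x_1 = g(0.270000) = 0.763379
x_2 = g(0.763379) = 0.466089
x_3 = g(0.466089) = 0.627452
x_4 = g(0.627452) = 0.533951
x_5 = g(0.533951) = 0.586284
x_6 = g(0.586284) = 0.556391
x_7 = g(0.556391) = 0.573274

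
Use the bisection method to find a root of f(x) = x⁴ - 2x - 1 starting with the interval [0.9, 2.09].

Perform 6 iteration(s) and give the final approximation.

f(x) = x⁴ - 2x - 1
Initial interval: [0.9, 2.09]

Iteration 1:
  c_1 = (0.900000 + 2.090000)/2 = 1.495000
  f(c_1) = f(1.495000) = 1.005337
  f(a) × f(c) < 0, new interval: [0.900000, 1.495000]
Iteration 2:
  c_2 = (0.900000 + 1.495000)/2 = 1.197500
  f(c_2) = f(1.197500) = -1.338626
  f(a) × f(c) ≥ 0, new interval: [1.197500, 1.495000]
Iteration 3:
  c_3 = (1.197500 + 1.495000)/2 = 1.346250
  f(c_3) = f(1.346250) = -0.407746
  f(a) × f(c) ≥ 0, new interval: [1.346250, 1.495000]
Iteration 4:
  c_4 = (1.346250 + 1.495000)/2 = 1.420625
  f(c_4) = f(1.420625) = 0.231782
  f(a) × f(c) < 0, new interval: [1.346250, 1.420625]
Iteration 5:
  c_5 = (1.346250 + 1.420625)/2 = 1.383437
  f(c_5) = f(1.383437) = -0.103864
  f(a) × f(c) ≥ 0, new interval: [1.383437, 1.420625]
Iteration 6:
  c_6 = (1.383437 + 1.420625)/2 = 1.402031
  f(c_6) = f(1.402031) = 0.059881
  f(a) × f(c) < 0, new interval: [1.383437, 1.402031]

After 6 iteration(s), the approximation is c_6 = 1.402031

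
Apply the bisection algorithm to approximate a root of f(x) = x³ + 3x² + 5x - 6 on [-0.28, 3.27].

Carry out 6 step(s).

f(x) = x³ + 3x² + 5x - 6
Initial interval: [-0.28, 3.27]

Iteration 1:
  c_1 = (-0.280000 + 3.270000)/2 = 1.495000
  f(c_1) = f(1.495000) = 11.521437
  f(a) × f(c) < 0, new interval: [-0.280000, 1.495000]
Iteration 2:
  c_2 = (-0.280000 + 1.495000)/2 = 0.607500
  f(c_2) = f(0.607500) = -1.631130
  f(a) × f(c) ≥ 0, new interval: [0.607500, 1.495000]
Iteration 3:
  c_3 = (0.607500 + 1.495000)/2 = 1.051250
  f(c_3) = f(1.051250) = 3.733394
  f(a) × f(c) < 0, new interval: [0.607500, 1.051250]
Iteration 4:
  c_4 = (0.607500 + 1.051250)/2 = 0.829375
  f(c_4) = f(0.829375) = 0.780960
  f(a) × f(c) < 0, new interval: [0.607500, 0.829375]
Iteration 5:
  c_5 = (0.607500 + 0.829375)/2 = 0.718438
  f(c_5) = f(0.718438) = -0.488532
  f(a) × f(c) ≥ 0, new interval: [0.718438, 0.829375]
Iteration 6:
  c_6 = (0.718438 + 0.829375)/2 = 0.773906
  f(c_6) = f(0.773906) = 0.129840
  f(a) × f(c) < 0, new interval: [0.718438, 0.773906]

After 6 iteration(s), the approximation is c_6 = 0.773906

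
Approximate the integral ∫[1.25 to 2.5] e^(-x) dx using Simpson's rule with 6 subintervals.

f(x) = e^(-x)
a = 1.25, b = 2.5, n = 6
h = (b - a)/n = 0.208333

Simpson's rule: (h/3)[f(x₀) + 4f(x₁) + 2f(x₂) + ... + f(xₙ)]

x_0 = 1.2500, f(x_0) = 0.286505, coefficient = 1
x_1 = 1.4583, f(x_1) = 0.232624, coefficient = 4
x_2 = 1.6667, f(x_2) = 0.188876, coefficient = 2
x_3 = 1.8750, f(x_3) = 0.153355, coefficient = 4
x_4 = 2.0833, f(x_4) = 0.124514, coefficient = 2
x_5 = 2.2917, f(x_5) = 0.101098, coefficient = 4
x_6 = 2.5000, f(x_6) = 0.082085, coefficient = 1

I ≈ (0.208333/3) × 2.943676 = 0.204422
Exact value: 0.204420
Error: 0.000002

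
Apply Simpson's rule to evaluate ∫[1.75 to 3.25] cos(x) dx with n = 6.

f(x) = cos(x)
a = 1.75, b = 3.25, n = 6
h = (b - a)/n = 0.250000

Simpson's rule: (h/3)[f(x₀) + 4f(x₁) + 2f(x₂) + ... + f(xₙ)]

x_0 = 1.7500, f(x_0) = -0.178246, coefficient = 1
x_1 = 2.0000, f(x_1) = -0.416147, coefficient = 4
x_2 = 2.2500, f(x_2) = -0.628174, coefficient = 2
x_3 = 2.5000, f(x_3) = -0.801144, coefficient = 4
x_4 = 2.7500, f(x_4) = -0.924302, coefficient = 2
x_5 = 3.0000, f(x_5) = -0.989992, coefficient = 4
x_6 = 3.2500, f(x_6) = -0.994130, coefficient = 1

I ≈ (0.250000/3) × -13.106460 = -1.092205
Exact value: -1.092181
Error: 0.000024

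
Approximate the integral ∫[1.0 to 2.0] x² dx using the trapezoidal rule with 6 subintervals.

f(x) = x²
a = 1.0, b = 2.0, n = 6
h = (b - a)/n = 0.166667

Trapezoidal rule: (h/2)[f(x₀) + 2f(x₁) + 2f(x₂) + ... + f(xₙ)]

x_0 = 1.0000, f(x_0) = 1.000000, coefficient = 1
x_1 = 1.1667, f(x_1) = 1.361111, coefficient = 2
x_2 = 1.3333, f(x_2) = 1.777778, coefficient = 2
x_3 = 1.5000, f(x_3) = 2.250000, coefficient = 2
x_4 = 1.6667, f(x_4) = 2.777778, coefficient = 2
x_5 = 1.8333, f(x_5) = 3.361111, coefficient = 2
x_6 = 2.0000, f(x_6) = 4.000000, coefficient = 1

I ≈ (0.166667/2) × 28.055556 = 2.337963
Exact value: 2.333333
Error: 0.004630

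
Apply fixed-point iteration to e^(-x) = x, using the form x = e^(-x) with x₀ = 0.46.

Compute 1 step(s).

Equation: e^(-x) = x
Fixed-point form: x = e^(-x)
x₀ = 0.46

x_1 = g(0.460000) = 0.631284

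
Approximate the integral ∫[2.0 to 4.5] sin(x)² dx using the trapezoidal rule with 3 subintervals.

f(x) = sin(x)²
a = 2.0, b = 4.5, n = 3
h = (b - a)/n = 0.833333

Trapezoidal rule: (h/2)[f(x₀) + 2f(x₁) + 2f(x₂) + ... + f(xₙ)]

x_0 = 2.0000, f(x_0) = 0.826822, coefficient = 1
x_1 = 2.8333, f(x_1) = 0.092052, coefficient = 2
x_2 = 3.6667, f(x_2) = 0.251279, coefficient = 2
x_3 = 4.5000, f(x_3) = 0.955565, coefficient = 1

I ≈ (0.833333/2) × 2.469048 = 1.028770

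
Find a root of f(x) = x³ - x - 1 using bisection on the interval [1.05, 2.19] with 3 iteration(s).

f(x) = x³ - x - 1
Initial interval: [1.05, 2.19]

Iteration 1:
  c_1 = (1.050000 + 2.190000)/2 = 1.620000
  f(c_1) = f(1.620000) = 1.631528
  f(a) × f(c) < 0, new interval: [1.050000, 1.620000]
Iteration 2:
  c_2 = (1.050000 + 1.620000)/2 = 1.335000
  f(c_2) = f(1.335000) = 0.044270
  f(a) × f(c) < 0, new interval: [1.050000, 1.335000]
Iteration 3:
  c_3 = (1.050000 + 1.335000)/2 = 1.192500
  f(c_3) = f(1.192500) = -0.496698
  f(a) × f(c) ≥ 0, new interval: [1.192500, 1.335000]

After 3 iteration(s), the approximation is c_3 = 1.192500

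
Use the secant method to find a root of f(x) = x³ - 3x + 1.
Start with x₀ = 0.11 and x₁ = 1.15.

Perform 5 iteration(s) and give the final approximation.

f(x) = x³ - 3x + 1
x₀ = 0.11, x₁ = 1.15

Secant formula: x_{n+1} = x_n - f(x_n)(x_n - x_{n-1})/(f(x_n) - f(x_{n-1}))

Iteration 1:
  f(0.110000) = 0.671331
  f(1.150000) = -0.929125
  x_2 = 1.150000 - (-0.929125)×(1.150000 - 0.110000)/(-0.929125 - 0.671331)
       = 0.546241
Iteration 2:
  f(1.150000) = -0.929125
  f(0.546241) = -0.475736
  x_3 = 0.546241 - (-0.475736)×(0.546241 - 1.150000)/(-0.475736 - (-0.929125))
       = -0.087276
Iteration 3:
  f(0.546241) = -0.475736
  f(-0.087276) = 1.261163
  x_4 = -0.087276 - 1.261163×(-0.087276 - 0.546241)/(1.261163 - (-0.475736))
       = 0.372721
Iteration 4:
  f(-0.087276) = 1.261163
  f(0.372721) = -0.066384
  x_5 = 0.372721 - (-0.066384)×(0.372721 - (-0.087276))/(-0.066384 - 1.261163)
       = 0.349719
Iteration 5:
  f(0.372721) = -0.066384
  f(0.349719) = -0.006385
  x_6 = 0.349719 - (-0.006385)×(0.349719 - 0.372721)/(-0.006385 - (-0.066384))
       = 0.347271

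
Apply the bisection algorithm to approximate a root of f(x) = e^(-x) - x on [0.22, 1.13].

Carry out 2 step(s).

f(x) = e^(-x) - x
Initial interval: [0.22, 1.13]

Iteration 1:
  c_1 = (0.220000 + 1.130000)/2 = 0.675000
  f(c_1) = f(0.675000) = -0.165844
  f(a) × f(c) < 0, new interval: [0.220000, 0.675000]
Iteration 2:
  c_2 = (0.220000 + 0.675000)/2 = 0.447500
  f(c_2) = f(0.447500) = 0.191724
  f(a) × f(c) ≥ 0, new interval: [0.447500, 0.675000]

After 2 iteration(s), the approximation is c_2 = 0.447500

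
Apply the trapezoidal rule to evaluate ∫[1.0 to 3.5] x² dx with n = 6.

f(x) = x²
a = 1.0, b = 3.5, n = 6
h = (b - a)/n = 0.416667

Trapezoidal rule: (h/2)[f(x₀) + 2f(x₁) + 2f(x₂) + ... + f(xₙ)]

x_0 = 1.0000, f(x_0) = 1.000000, coefficient = 1
x_1 = 1.4167, f(x_1) = 2.006944, coefficient = 2
x_2 = 1.8333, f(x_2) = 3.361111, coefficient = 2
x_3 = 2.2500, f(x_3) = 5.062500, coefficient = 2
x_4 = 2.6667, f(x_4) = 7.111111, coefficient = 2
x_5 = 3.0833, f(x_5) = 9.506944, coefficient = 2
x_6 = 3.5000, f(x_6) = 12.250000, coefficient = 1

I ≈ (0.416667/2) × 67.347222 = 14.030671
Exact value: 13.958333
Error: 0.072338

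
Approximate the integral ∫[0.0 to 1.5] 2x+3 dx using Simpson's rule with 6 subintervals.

f(x) = 2x+3
a = 0.0, b = 1.5, n = 6
h = (b - a)/n = 0.250000

Simpson's rule: (h/3)[f(x₀) + 4f(x₁) + 2f(x₂) + ... + f(xₙ)]

x_0 = 0.0000, f(x_0) = 3.000000, coefficient = 1
x_1 = 0.2500, f(x_1) = 3.500000, coefficient = 4
x_2 = 0.5000, f(x_2) = 4.000000, coefficient = 2
x_3 = 0.7500, f(x_3) = 4.500000, coefficient = 4
x_4 = 1.0000, f(x_4) = 5.000000, coefficient = 2
x_5 = 1.2500, f(x_5) = 5.500000, coefficient = 4
x_6 = 1.5000, f(x_6) = 6.000000, coefficient = 1

I ≈ (0.250000/3) × 81.000000 = 6.750000
Exact value: 6.750000
Error: 0.000000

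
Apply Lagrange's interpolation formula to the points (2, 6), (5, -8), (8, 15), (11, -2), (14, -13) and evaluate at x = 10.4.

Lagrange interpolation formula:
P(x) = Σ yᵢ × Lᵢ(x)
where Lᵢ(x) = Π_{j≠i} (x - xⱼ)/(xᵢ - xⱼ)

L_0(10.4) = (10.4 - 5)/(2 - 5) × (10.4 - 8)/(2 - 8) × (10.4 - 11)/(2 - 11) × (10.4 - 14)/(2 - 14) = 0.014400
L_1(10.4) = (10.4 - 2)/(5 - 2) × (10.4 - 8)/(5 - 8) × (10.4 - 11)/(5 - 11) × (10.4 - 14)/(5 - 14) = -0.089600
L_2(10.4) = (10.4 - 2)/(8 - 2) × (10.4 - 5)/(8 - 5) × (10.4 - 11)/(8 - 11) × (10.4 - 14)/(8 - 14) = 0.302400
L_3(10.4) = (10.4 - 2)/(11 - 2) × (10.4 - 5)/(11 - 5) × (10.4 - 8)/(11 - 8) × (10.4 - 14)/(11 - 14) = 0.806400
L_4(10.4) = (10.4 - 2)/(14 - 2) × (10.4 - 5)/(14 - 5) × (10.4 - 8)/(14 - 8) × (10.4 - 11)/(14 - 11) = -0.033600

P(10.4) = 6×L_0(10.4) + (-8)×L_1(10.4) + 15×L_2(10.4) + (-2)×L_3(10.4) + (-13)×L_4(10.4)
P(10.4) = 4.163200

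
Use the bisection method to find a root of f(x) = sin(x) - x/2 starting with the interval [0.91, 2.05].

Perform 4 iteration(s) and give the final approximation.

f(x) = sin(x) - x/2
Initial interval: [0.91, 2.05]

Iteration 1:
  c_1 = (0.910000 + 2.050000)/2 = 1.480000
  f(c_1) = f(1.480000) = 0.255881
  f(a) × f(c) ≥ 0, new interval: [1.480000, 2.050000]
Iteration 2:
  c_2 = (1.480000 + 2.050000)/2 = 1.765000
  f(c_2) = f(1.765000) = 0.098702
  f(a) × f(c) ≥ 0, new interval: [1.765000, 2.050000]
Iteration 3:
  c_3 = (1.765000 + 2.050000)/2 = 1.907500
  f(c_3) = f(1.907500) = -0.009901
  f(a) × f(c) < 0, new interval: [1.765000, 1.907500]
Iteration 4:
  c_4 = (1.765000 + 1.907500)/2 = 1.836250
  f(c_4) = f(1.836250) = 0.046849
  f(a) × f(c) ≥ 0, new interval: [1.836250, 1.907500]

After 4 iteration(s), the approximation is c_4 = 1.836250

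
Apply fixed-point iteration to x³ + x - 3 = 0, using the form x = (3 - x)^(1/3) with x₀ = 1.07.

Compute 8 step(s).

Equation: x³ + x - 3 = 0
Fixed-point form: x = (3 - x)^(1/3)
x₀ = 1.07

x_1 = g(1.070000) = 1.245047
x_2 = g(1.245047) = 1.206207
x_3 = g(1.206207) = 1.215041
x_4 = g(1.215041) = 1.213043
x_5 = g(1.213043) = 1.213495
x_6 = g(1.213495) = 1.213393
x_7 = g(1.213393) = 1.213416
x_8 = g(1.213416) = 1.213411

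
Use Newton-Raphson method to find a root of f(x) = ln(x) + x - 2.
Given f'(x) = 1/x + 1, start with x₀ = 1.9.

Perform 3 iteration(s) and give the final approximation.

f(x) = ln(x) + x - 2
f'(x) = 1/x + 1
x₀ = 1.9

Newton-Raphson formula: x_{n+1} = x_n - f(x_n)/f'(x_n)

Iteration 1:
  f(1.900000) = 0.541854
  f'(1.900000) = 1.526316
  x_1 = 1.900000 - 0.541854/1.526316 = 1.544992
Iteration 2:
  f(1.544992) = -0.019989
  f'(1.544992) = 1.647252
  x_2 = 1.544992 - (-0.019989)/1.647252 = 1.557127
Iteration 3:
  f(1.557127) = -0.000031
  f'(1.557127) = 1.642208
  x_3 = 1.557127 - (-0.000031)/1.642208 = 1.557146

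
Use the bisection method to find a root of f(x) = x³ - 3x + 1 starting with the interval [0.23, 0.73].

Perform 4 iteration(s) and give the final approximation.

f(x) = x³ - 3x + 1
Initial interval: [0.23, 0.73]

Iteration 1:
  c_1 = (0.230000 + 0.730000)/2 = 0.480000
  f(c_1) = f(0.480000) = -0.329408
  f(a) × f(c) < 0, new interval: [0.230000, 0.480000]
Iteration 2:
  c_2 = (0.230000 + 0.480000)/2 = 0.355000
  f(c_2) = f(0.355000) = -0.020261
  f(a) × f(c) < 0, new interval: [0.230000, 0.355000]
Iteration 3:
  c_3 = (0.230000 + 0.355000)/2 = 0.292500
  f(c_3) = f(0.292500) = 0.147525
  f(a) × f(c) ≥ 0, new interval: [0.292500, 0.355000]
Iteration 4:
  c_4 = (0.292500 + 0.355000)/2 = 0.323750
  f(c_4) = f(0.323750) = 0.062684
  f(a) × f(c) ≥ 0, new interval: [0.323750, 0.355000]

After 4 iteration(s), the approximation is c_4 = 0.323750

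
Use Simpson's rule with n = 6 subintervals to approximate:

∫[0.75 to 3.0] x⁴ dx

f(x) = x⁴
a = 0.75, b = 3.0, n = 6
h = (b - a)/n = 0.375000

Simpson's rule: (h/3)[f(x₀) + 4f(x₁) + 2f(x₂) + ... + f(xₙ)]

x_0 = 0.7500, f(x_0) = 0.316406, coefficient = 1
x_1 = 1.1250, f(x_1) = 1.601807, coefficient = 4
x_2 = 1.5000, f(x_2) = 5.062500, coefficient = 2
x_3 = 1.8750, f(x_3) = 12.359619, coefficient = 4
x_4 = 2.2500, f(x_4) = 25.628906, coefficient = 2
x_5 = 2.6250, f(x_5) = 47.480713, coefficient = 4
x_6 = 3.0000, f(x_6) = 81.000000, coefficient = 1

I ≈ (0.375000/3) × 388.467773 = 48.558472
Exact value: 48.552539
Error: 0.005933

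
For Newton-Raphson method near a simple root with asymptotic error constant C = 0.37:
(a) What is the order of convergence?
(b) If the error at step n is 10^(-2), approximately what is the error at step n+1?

(a) Newton-Raphson has quadratic (order 2) convergence near simple roots.
    This means |e_{n+1}| ≈ C|e_n|².

(b) With |e_n| = 10^(-2) and C = 0.37:
    |e_{n+1}| ≈ 0.37 × (10^(-2))² = 0.37 × 10^(-4)

(a) 2 (quadratic); (b) |e_{n+1}| ≈ 3.700e-05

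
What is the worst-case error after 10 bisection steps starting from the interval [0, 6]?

Bisection error bound: |error| ≤ (b-a)/2^n
|error| ≤ (6 - 0)/2^10 = 6/2^10
|error| ≤ 0.0058593750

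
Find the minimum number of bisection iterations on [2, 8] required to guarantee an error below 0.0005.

We need (b-a)/2^n ≤ 0.0005
(8 - 2)/2^n ≤ 0.0005
6/2^n ≤ 0.0005
2^n ≥ 12000
n ≥ log₂(12000) = 13.55
n ≥ 14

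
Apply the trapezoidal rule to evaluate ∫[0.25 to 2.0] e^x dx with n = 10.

f(x) = e^x
a = 0.25, b = 2.0, n = 10
h = (b - a)/n = 0.175000

Trapezoidal rule: (h/2)[f(x₀) + 2f(x₁) + 2f(x₂) + ... + f(xₙ)]

x_0 = 0.2500, f(x_0) = 1.284025, coefficient = 1
x_1 = 0.4250, f(x_1) = 1.529590, coefficient = 2
x_2 = 0.6000, f(x_2) = 1.822119, coefficient = 2
x_3 = 0.7750, f(x_3) = 2.170592, coefficient = 2
x_4 = 0.9500, f(x_4) = 2.585710, coefficient = 2
x_5 = 1.1250, f(x_5) = 3.080217, coefficient = 2
x_6 = 1.3000, f(x_6) = 3.669297, coefficient = 2
x_7 = 1.4750, f(x_7) = 4.371036, coefficient = 2
x_8 = 1.6500, f(x_8) = 5.206980, coefficient = 2
x_9 = 1.8250, f(x_9) = 6.202795, coefficient = 2
x_10 = 2.0000, f(x_10) = 7.389056, coefficient = 1

I ≈ (0.175000/2) × 69.949752 = 6.120603
Exact value: 6.105031
Error: 0.015573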